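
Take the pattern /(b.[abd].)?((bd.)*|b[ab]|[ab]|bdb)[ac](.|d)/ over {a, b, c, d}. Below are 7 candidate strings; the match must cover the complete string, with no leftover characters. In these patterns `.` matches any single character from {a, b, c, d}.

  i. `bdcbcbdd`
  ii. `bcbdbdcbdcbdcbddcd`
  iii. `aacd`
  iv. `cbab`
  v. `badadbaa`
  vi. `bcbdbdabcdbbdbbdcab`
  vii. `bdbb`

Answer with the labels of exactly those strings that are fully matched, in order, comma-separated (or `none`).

i → no match
ii → match
iii → no match
iv → no match
v → no match
vi → no match
vii → no match

ii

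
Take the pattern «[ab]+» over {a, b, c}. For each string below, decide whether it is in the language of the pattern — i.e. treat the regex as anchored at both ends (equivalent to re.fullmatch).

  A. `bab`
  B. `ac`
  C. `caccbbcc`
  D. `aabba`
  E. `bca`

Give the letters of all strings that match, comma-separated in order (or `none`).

A, D

A. `bab` → match
B. `ac` → no match
C. `caccbbcc` → no match
D. `aabba` → match
E. `bca` → no match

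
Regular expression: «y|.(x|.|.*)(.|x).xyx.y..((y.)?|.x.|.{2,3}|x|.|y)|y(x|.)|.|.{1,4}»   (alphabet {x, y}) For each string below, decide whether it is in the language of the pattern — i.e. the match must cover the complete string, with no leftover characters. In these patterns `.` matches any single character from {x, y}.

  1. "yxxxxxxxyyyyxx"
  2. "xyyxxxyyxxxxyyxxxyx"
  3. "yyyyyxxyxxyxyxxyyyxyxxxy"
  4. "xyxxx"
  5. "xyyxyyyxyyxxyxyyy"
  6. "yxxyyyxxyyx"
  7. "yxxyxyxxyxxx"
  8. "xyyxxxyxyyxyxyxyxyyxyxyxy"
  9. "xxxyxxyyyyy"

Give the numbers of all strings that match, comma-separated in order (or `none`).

7

1 → no match
2 → no match
3 → no match
4. "xyxxx" → no match
5 → no match
6. "yxxyyyxxyyx" → no match
7. "yxxyxyxxyxxx" → match
8 → no match
9. "xxxyxxyyyyy" → no match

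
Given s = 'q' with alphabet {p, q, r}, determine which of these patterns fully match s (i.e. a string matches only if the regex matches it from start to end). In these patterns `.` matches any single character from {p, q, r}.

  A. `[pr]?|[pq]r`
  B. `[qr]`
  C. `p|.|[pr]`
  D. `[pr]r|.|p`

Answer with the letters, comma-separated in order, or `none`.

B, C, D

A → no match
B → match
C → match
D → match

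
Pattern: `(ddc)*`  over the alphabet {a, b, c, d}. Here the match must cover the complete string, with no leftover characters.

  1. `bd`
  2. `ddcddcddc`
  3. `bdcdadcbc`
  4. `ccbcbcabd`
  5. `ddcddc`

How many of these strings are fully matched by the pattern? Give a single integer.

2

1 → no match
2 → match
3 → no match
4 → no match
5 → match
Total matched: 2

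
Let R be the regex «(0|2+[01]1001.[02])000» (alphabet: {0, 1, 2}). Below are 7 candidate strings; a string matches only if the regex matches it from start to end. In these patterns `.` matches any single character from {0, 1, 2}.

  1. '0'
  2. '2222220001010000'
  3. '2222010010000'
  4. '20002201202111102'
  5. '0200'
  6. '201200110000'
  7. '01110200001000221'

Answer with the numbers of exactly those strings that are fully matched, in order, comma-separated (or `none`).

1 → no match — must end with '000'
2 → no match
3 → no match
4 → no match — must end with '000'
5 → no match — must end with '000'
6 → no match
7 → no match — must end with '000'

none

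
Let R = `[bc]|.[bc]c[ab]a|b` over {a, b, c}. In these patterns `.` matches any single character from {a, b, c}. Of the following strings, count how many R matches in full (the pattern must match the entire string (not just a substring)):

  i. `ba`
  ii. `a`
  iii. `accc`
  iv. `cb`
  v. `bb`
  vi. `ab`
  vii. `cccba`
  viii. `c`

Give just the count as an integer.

i → no match
ii → no match
iii → no match
iv → no match
v → no match
vi → no match
vii → match
viii → match
Total matched: 2

2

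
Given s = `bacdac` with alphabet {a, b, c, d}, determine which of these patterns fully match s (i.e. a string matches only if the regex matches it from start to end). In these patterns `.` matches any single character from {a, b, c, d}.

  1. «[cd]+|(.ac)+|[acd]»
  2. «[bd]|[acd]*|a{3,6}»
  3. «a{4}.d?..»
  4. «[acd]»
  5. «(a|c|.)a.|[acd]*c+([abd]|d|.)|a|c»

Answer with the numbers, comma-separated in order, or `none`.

1

1 → match
2 → no match
3 → no match — must start with `a`
4 → no match
5 → no match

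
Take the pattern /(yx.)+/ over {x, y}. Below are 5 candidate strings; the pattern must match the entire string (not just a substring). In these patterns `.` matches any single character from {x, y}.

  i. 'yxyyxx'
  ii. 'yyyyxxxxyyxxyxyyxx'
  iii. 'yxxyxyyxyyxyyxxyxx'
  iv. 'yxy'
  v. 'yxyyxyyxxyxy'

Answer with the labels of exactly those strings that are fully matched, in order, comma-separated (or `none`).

i, iii, iv, v

i. 'yxyyxx' → match
ii → no match — must start with 'yx'
iii → match
iv. 'yxy' → match
v. 'yxyyxyyxxyxy' → match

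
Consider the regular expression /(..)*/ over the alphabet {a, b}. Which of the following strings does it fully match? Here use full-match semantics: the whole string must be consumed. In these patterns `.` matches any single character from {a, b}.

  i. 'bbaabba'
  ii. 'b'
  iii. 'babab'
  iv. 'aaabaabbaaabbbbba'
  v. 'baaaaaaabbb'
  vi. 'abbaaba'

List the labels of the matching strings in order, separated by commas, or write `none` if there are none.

i → no match
ii → no match
iii → no match
iv → no match
v → no match
vi → no match

none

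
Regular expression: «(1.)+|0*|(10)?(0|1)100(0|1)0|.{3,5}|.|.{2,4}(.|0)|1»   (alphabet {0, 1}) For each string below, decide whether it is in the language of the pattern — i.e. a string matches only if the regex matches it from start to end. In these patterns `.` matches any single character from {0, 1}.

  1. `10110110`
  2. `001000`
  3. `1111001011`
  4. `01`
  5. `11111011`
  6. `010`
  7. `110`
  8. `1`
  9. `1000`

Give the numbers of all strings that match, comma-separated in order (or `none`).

1 → no match
2 → no match
3 → no match
4 → no match
5 → match
6 → match
7 → match
8 → match
9 → match

5, 6, 7, 8, 9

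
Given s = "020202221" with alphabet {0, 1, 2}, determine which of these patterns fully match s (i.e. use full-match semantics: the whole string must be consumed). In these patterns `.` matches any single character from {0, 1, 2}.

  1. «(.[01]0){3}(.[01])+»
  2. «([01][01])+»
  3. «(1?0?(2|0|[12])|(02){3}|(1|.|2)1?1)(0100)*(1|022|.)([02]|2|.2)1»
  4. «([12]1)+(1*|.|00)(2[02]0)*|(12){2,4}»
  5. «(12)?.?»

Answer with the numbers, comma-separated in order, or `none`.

3

1 → no match
2 → no match
3 → match
4 → no match
5 → no match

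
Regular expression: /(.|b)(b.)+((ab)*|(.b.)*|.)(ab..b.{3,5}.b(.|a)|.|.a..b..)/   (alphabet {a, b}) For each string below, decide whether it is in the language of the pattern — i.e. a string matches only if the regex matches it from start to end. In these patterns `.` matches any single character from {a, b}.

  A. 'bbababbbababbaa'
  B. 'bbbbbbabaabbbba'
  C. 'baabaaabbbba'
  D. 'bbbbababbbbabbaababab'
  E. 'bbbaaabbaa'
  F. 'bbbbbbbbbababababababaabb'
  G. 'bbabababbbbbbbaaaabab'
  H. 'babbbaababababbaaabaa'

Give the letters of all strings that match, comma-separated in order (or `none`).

A → match
B → match
C → no match
D → match
E → match
F → no match
G → match
H → no match

A, B, D, E, G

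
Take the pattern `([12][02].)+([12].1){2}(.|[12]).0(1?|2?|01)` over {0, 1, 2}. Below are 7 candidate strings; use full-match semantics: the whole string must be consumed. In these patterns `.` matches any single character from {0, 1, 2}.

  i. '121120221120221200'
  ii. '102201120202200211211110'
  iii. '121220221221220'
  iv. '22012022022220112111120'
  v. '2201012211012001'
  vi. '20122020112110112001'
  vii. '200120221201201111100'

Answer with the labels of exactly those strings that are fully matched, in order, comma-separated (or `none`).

i → no match
ii → match
iii → match
iv → no match
v → match
vi → match
vii → match

ii, iii, v, vi, vii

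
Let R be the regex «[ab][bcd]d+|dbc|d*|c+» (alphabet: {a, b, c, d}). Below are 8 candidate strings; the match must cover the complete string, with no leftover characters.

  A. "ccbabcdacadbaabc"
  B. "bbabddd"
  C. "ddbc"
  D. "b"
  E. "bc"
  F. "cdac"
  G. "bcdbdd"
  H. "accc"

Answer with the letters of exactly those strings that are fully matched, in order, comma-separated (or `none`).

A → no match
B → no match
C → no match
D → no match
E → no match
F → no match
G → no match
H → no match

none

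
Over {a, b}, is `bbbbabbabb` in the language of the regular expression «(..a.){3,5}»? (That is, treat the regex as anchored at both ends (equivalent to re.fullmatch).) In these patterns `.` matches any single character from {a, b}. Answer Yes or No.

No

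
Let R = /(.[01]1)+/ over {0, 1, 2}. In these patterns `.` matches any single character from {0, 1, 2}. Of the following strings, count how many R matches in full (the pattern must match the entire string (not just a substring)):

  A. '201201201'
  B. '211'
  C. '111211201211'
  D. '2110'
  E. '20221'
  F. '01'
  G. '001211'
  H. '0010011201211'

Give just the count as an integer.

4

A → match
B → match
C → match
D → no match — must end with '1'
E → no match
F → no match
G → match
H → no match
Total matched: 4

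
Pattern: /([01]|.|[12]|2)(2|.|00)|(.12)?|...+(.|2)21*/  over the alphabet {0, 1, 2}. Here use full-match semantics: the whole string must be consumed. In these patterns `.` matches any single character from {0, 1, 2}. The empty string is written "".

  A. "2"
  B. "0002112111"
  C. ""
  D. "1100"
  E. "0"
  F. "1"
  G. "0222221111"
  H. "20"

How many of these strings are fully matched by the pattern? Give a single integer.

A. "2" → no match
B. "0002112111" → match
C. "" → match
D. "1100" → no match
E. "0" → no match
F. "1" → no match
G. "0222221111" → match
H. "20" → match
Total matched: 4

4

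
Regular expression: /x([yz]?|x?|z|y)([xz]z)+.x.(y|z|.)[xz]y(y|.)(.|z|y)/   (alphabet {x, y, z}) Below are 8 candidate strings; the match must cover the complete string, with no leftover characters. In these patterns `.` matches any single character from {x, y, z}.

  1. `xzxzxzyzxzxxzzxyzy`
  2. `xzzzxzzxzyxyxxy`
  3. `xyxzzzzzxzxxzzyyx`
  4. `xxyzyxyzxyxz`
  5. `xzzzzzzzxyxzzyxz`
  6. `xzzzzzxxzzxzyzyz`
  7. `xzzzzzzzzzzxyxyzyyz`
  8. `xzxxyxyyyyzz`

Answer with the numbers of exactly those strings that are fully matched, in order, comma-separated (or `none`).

none

1 → no match
2 → no match
3 → no match
4 → no match
5 → no match
6 → no match
7 → no match
8 → no match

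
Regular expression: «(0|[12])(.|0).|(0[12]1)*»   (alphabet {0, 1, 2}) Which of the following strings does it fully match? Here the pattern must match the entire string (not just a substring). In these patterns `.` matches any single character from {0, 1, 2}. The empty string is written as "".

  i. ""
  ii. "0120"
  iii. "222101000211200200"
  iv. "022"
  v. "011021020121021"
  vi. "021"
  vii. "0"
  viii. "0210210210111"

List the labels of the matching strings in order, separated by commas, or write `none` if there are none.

i → match
ii → no match
iii → no match
iv → match
v → no match
vi → match
vii → no match
viii → no match

i, iv, vi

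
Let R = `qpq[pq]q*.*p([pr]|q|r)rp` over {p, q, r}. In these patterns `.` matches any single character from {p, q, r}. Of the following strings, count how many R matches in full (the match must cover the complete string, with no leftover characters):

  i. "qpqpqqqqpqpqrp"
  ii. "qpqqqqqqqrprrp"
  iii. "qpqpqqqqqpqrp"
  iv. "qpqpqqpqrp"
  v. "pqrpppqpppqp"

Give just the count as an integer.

4

i → match
ii → match
iii → match
iv → match
v → no match — must start with "qpq"
Total matched: 4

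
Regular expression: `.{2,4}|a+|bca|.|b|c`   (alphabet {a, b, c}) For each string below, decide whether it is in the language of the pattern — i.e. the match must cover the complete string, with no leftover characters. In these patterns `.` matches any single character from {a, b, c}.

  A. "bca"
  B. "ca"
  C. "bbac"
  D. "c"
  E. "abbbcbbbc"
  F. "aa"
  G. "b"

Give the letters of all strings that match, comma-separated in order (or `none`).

A → match
B → match
C → match
D → match
E → no match
F → match
G → match

A, B, C, D, F, G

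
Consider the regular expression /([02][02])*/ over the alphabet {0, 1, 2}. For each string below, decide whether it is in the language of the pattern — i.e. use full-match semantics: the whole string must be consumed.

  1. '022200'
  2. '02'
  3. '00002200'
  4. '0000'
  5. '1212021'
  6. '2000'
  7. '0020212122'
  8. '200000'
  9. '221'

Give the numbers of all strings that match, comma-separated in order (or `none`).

1 → match
2 → match
3 → match
4 → match
5 → no match
6 → match
7 → no match
8 → match
9 → no match

1, 2, 3, 4, 6, 8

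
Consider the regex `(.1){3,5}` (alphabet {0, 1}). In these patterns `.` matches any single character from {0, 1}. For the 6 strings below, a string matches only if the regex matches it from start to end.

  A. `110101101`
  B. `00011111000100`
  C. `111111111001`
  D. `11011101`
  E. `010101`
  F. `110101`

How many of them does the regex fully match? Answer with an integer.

3

A → no match
B → no match — must end with `1`
C → no match
D → match
E → match
F → match
Total matched: 3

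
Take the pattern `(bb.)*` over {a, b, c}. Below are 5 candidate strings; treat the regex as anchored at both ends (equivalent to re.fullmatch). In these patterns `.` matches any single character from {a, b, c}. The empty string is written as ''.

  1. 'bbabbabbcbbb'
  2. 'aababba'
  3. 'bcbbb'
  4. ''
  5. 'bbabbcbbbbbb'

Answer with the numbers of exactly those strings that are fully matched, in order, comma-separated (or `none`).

1, 4, 5

1 → match
2 → no match
3 → no match
4 → match
5 → match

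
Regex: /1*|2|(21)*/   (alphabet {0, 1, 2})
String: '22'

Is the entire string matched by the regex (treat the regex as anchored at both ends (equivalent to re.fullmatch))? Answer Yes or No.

No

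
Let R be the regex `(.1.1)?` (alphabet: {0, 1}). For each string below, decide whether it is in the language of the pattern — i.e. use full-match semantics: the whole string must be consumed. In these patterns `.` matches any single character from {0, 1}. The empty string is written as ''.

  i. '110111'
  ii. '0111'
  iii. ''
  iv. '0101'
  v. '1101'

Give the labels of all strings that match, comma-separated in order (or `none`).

i → no match
ii → match
iii → match
iv → match
v → match

ii, iii, iv, v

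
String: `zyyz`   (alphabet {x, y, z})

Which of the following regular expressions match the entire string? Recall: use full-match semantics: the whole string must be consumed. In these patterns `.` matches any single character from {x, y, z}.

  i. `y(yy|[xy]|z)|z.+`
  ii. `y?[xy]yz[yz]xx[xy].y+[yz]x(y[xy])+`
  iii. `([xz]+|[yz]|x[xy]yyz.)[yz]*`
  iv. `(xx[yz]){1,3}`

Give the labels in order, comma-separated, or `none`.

i → match
ii → no match
iii → match
iv → no match — must start with `xx`

i, iii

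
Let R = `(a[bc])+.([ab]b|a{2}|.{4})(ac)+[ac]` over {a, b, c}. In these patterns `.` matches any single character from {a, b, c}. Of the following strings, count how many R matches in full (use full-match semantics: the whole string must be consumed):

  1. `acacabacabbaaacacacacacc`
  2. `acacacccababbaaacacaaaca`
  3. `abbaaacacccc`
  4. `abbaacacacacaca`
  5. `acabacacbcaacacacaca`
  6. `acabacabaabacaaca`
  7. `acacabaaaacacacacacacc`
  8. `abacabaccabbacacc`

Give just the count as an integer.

3

1 → match
2 → no match
3 → no match
4 → no match
5 → match
6 → no match
7 → match
8 → no match
Total matched: 3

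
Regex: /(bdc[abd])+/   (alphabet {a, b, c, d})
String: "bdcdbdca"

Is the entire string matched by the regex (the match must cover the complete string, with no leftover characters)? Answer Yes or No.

Yes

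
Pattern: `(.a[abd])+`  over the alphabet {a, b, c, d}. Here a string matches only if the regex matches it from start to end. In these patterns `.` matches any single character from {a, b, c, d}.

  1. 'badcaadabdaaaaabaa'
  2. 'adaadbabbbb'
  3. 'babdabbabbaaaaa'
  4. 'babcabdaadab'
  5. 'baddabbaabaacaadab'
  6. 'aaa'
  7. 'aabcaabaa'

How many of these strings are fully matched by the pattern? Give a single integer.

6

1 → match
2 → no match
3 → match
4 → match
5 → match
6 → match
7 → match
Total matched: 6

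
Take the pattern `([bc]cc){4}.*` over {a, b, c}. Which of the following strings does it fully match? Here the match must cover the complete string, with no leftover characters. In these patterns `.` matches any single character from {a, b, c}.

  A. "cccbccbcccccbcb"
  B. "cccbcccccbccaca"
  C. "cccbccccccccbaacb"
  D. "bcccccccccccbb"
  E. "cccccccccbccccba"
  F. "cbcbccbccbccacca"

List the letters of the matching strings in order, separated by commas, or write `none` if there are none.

A → match
B → match
C → match
D → match
E → match
F → no match

A, B, C, D, E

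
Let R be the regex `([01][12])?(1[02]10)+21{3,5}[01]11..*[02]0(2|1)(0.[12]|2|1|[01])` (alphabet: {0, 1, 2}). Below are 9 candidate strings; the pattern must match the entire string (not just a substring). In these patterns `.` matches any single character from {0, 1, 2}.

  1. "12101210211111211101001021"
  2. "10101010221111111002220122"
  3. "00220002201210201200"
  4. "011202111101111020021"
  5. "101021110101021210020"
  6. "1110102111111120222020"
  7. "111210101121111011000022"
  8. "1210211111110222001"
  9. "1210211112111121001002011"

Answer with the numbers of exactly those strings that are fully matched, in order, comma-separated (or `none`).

6

1 → no match
2 → no match
3 → no match
4 → no match
5 → no match
6 → match
7 → no match
8 → no match
9 → no match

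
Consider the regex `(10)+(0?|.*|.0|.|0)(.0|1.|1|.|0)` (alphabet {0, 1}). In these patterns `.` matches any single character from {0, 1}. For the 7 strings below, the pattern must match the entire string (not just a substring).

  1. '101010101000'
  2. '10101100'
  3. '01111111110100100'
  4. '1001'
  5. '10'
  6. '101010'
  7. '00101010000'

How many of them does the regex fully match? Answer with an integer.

1 → match
2 → match
3 → no match — must start with '10'
4 → match
5 → no match
6 → match
7 → no match — must start with '10'
Total matched: 4

4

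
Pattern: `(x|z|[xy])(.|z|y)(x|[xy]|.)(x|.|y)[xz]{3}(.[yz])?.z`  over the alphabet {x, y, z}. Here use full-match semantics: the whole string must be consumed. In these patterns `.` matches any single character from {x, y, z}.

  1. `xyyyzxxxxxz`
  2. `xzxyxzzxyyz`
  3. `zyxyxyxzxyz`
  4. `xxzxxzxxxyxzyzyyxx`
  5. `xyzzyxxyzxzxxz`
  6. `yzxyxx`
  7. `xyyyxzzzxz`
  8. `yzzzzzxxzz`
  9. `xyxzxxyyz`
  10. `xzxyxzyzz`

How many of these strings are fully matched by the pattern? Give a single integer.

1

1 → no match
2 → match
3 → no match
4 → no match — must end with `z`
5 → no match
6 → no match — must end with `z`
7 → no match
8 → no match
9 → no match
10 → no match
Total matched: 1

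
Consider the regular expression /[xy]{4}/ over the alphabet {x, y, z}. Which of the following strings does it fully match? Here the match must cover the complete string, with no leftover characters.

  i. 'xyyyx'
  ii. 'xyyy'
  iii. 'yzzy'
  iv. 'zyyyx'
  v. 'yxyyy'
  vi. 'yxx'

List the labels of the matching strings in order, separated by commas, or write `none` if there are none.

i → no match
ii → match
iii → no match
iv → no match
v → no match
vi → no match

ii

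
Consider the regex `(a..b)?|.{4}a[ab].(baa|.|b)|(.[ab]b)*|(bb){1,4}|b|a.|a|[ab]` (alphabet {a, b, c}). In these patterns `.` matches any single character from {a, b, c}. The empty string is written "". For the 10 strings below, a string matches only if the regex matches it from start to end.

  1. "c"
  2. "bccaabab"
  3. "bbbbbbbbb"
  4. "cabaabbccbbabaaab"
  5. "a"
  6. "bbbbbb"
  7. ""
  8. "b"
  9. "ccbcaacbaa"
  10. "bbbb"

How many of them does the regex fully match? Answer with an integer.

8

1 → no match
2 → match
3 → match
4 → no match
5 → match
6 → match
7 → match
8 → match
9 → match
10 → match
Total matched: 8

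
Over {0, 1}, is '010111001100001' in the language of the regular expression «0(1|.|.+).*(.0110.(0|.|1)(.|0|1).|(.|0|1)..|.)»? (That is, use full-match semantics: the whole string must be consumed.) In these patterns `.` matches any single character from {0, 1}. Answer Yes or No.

Yes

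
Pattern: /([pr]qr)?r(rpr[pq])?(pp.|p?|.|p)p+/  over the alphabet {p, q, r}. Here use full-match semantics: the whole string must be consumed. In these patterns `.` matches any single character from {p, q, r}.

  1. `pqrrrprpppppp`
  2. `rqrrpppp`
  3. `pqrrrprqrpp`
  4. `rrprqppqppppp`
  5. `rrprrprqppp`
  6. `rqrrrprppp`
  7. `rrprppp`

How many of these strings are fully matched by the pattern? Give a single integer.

1 → match
2 → match
3 → match
4 → match
5 → no match
6 → match
7 → match
Total matched: 6

6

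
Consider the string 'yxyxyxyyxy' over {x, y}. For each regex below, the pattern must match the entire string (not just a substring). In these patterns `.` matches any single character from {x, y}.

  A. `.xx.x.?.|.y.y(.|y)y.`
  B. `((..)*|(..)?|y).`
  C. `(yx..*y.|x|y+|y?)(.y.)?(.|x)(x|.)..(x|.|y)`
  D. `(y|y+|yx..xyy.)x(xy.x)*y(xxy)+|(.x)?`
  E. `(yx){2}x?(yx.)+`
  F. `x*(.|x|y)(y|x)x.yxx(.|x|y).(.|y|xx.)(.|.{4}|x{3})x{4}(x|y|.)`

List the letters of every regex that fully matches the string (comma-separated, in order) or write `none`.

E

A → no match
B → no match
C → no match
D → no match
E → match
F → no match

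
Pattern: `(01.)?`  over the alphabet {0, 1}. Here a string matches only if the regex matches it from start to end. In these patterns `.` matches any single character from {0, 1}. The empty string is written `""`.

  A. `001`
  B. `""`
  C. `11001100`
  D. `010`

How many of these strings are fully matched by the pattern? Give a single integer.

A. `001` → no match
B. `""` → match
C. `11001100` → no match
D. `010` → match
Total matched: 2

2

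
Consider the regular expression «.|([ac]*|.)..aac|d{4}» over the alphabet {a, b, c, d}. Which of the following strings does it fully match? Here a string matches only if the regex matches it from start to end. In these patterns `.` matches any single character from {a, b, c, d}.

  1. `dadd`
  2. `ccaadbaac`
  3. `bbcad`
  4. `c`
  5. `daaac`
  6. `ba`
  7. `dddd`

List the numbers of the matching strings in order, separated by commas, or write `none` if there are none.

1 → no match
2 → match
3 → no match
4 → match
5 → match
6 → no match
7 → match

2, 4, 5, 7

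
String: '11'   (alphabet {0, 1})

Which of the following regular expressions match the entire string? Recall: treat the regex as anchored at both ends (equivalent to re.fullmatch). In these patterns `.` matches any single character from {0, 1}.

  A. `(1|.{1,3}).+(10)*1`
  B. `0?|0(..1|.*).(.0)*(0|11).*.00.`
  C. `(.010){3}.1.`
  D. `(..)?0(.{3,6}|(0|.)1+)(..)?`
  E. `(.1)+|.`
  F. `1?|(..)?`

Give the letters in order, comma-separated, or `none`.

A → no match
B → no match
C → no match
D → no match
E → match
F → match

E, F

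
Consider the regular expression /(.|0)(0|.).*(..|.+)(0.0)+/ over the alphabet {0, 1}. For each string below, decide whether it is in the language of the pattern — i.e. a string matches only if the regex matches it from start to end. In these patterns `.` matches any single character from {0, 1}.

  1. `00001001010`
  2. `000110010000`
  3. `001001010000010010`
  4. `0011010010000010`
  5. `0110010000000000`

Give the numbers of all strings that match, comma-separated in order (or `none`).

1, 2, 3, 4, 5

1 → match
2 → match
3 → match
4 → match
5 → match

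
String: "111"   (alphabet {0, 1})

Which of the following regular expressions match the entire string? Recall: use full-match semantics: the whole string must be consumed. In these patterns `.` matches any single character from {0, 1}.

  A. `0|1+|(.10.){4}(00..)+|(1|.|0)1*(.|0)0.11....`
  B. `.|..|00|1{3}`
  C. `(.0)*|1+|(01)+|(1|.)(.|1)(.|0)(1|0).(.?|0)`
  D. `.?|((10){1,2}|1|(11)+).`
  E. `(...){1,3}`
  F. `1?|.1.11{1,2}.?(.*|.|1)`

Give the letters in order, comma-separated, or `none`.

A, B, C, D, E

A → match
B → match
C → match
D → match
E → match
F → no match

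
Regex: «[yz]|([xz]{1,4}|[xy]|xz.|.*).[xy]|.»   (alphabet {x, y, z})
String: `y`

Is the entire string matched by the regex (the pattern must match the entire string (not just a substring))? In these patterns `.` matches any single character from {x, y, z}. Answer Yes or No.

Yes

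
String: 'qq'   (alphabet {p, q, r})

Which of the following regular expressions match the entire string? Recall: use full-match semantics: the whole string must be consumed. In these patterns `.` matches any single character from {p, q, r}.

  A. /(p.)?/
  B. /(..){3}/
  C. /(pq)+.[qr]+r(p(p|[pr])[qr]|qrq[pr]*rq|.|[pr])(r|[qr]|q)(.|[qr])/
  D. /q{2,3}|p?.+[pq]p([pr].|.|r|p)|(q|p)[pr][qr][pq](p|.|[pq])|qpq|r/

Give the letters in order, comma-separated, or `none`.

D

A → no match
B → no match
C → no match — must start with 'pq'
D → match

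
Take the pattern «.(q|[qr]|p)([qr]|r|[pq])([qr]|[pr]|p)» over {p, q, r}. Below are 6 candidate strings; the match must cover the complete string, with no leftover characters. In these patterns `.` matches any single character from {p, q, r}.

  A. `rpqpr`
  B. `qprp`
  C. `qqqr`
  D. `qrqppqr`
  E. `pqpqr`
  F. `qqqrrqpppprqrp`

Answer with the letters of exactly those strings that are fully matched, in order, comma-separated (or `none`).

A. `rpqpr` → no match
B. `qprp` → match
C. `qqqr` → match
D. `qrqppqr` → no match
E. `pqpqr` → no match
F → no match

B, C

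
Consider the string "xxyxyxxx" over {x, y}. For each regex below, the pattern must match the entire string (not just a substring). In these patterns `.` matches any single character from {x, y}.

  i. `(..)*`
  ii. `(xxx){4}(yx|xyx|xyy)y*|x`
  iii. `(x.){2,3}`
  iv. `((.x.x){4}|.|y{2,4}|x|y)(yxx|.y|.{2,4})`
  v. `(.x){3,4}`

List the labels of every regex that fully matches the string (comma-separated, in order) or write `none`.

i → match
ii → no match
iii → no match
iv → no match
v → match

i, v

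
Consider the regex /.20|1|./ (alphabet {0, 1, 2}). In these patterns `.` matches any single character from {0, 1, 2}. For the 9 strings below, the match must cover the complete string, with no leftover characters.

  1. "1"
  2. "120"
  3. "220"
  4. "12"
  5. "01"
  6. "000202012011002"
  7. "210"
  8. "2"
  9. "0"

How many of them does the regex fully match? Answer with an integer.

5

1 → match
2 → match
3 → match
4 → no match
5 → no match
6 → no match
7 → no match
8 → match
9 → match
Total matched: 5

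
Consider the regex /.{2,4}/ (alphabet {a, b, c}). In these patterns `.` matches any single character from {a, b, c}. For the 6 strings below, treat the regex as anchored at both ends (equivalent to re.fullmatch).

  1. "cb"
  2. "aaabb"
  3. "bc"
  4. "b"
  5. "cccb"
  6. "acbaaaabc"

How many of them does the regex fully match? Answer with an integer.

1 → match
2 → no match
3 → match
4 → no match
5 → match
6 → no match
Total matched: 3

3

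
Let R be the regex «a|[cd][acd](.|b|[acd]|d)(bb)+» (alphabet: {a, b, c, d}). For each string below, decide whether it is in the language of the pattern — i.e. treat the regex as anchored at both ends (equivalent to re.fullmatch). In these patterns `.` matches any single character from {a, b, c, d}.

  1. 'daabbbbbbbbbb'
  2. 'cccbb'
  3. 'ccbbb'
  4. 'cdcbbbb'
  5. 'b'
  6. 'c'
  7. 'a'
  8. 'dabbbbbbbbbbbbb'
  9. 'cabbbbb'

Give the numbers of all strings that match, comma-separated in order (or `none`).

1, 2, 3, 4, 7, 8, 9

1 → match
2 → match
3 → match
4 → match
5 → no match
6 → no match
7 → match
8 → match
9 → match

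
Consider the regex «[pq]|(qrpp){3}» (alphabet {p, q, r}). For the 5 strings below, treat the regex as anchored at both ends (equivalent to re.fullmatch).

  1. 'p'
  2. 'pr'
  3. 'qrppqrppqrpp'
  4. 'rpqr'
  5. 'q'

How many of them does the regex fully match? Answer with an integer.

1 → match
2 → no match
3 → match
4 → no match
5 → match
Total matched: 3

3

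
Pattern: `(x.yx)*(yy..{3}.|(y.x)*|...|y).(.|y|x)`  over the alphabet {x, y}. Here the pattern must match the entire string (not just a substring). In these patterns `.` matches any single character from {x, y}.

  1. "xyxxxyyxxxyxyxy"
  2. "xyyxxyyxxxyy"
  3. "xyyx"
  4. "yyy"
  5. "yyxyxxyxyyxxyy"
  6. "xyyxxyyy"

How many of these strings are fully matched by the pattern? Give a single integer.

1

1 → no match
2. "xyyxxyyxxxyy" → no match
3. "xyyx" → no match
4. "yyy" → match
5 → no match
6. "xyyxxyyy" → no match
Total matched: 1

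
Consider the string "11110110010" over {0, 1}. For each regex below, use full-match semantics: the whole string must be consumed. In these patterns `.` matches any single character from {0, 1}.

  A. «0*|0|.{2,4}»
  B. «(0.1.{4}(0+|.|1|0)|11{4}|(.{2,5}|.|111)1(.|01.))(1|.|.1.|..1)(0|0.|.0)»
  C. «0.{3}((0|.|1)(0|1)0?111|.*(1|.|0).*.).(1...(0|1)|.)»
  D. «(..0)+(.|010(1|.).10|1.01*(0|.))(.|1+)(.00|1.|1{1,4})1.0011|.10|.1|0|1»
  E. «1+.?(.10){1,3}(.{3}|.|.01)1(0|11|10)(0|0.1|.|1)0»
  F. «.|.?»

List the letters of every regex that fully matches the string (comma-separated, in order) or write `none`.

A → no match
B → match
C → no match — must start with "0"
D → no match
E → no match
F → no match

B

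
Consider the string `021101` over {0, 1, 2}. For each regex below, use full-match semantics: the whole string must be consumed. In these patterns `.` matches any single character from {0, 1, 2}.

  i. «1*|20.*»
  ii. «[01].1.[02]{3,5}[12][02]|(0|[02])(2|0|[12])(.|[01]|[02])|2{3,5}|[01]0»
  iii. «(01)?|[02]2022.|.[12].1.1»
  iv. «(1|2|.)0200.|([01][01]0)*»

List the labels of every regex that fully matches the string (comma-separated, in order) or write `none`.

i → no match
ii → no match
iii → match
iv → no match

iii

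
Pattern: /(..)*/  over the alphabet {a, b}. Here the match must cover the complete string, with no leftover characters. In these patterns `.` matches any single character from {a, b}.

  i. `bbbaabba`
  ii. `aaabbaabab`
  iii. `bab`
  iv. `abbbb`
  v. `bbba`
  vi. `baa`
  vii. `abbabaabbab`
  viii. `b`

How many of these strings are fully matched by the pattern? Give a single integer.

3

i → match
ii → match
iii → no match
iv → no match
v → match
vi → no match
vii → no match
viii → no match
Total matched: 3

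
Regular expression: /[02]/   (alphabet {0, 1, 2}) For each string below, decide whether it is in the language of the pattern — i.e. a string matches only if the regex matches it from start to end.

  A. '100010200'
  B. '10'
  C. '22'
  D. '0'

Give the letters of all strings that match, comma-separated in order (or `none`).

A → no match
B → no match
C → no match
D → match

D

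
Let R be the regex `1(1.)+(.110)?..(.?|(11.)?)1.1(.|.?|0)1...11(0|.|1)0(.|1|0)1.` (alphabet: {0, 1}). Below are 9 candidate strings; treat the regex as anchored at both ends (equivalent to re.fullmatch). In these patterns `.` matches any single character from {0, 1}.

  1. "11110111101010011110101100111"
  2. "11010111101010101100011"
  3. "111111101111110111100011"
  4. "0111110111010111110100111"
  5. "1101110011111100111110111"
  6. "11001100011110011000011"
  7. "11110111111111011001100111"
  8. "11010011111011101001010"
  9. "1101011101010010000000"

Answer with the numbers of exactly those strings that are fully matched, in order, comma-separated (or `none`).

1 → no match
2 → match
3 → match
4 → no match — must start with "11"
5 → no match
6 → no match
7 → match
8 → no match
9 → no match

2, 3, 7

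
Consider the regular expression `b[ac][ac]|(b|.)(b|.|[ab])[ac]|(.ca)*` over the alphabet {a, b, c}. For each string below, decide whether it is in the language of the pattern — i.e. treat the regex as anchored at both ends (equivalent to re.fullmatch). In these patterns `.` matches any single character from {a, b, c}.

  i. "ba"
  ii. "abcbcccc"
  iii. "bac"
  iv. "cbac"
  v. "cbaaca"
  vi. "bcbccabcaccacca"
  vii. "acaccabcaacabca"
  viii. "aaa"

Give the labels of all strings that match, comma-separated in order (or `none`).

i. "ba" → no match
ii. "abcbcccc" → no match
iii. "bac" → match
iv. "cbac" → no match
v. "cbaaca" → no match
vi → no match
vii → match
viii. "aaa" → match

iii, vii, viii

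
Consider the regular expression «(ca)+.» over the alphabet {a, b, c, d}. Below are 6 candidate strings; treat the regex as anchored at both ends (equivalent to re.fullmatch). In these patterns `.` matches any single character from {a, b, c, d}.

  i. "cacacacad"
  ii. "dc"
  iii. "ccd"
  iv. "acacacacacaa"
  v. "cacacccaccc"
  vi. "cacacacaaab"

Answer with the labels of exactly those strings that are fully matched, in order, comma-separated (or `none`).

i

i. "cacacacad" → match
ii. "dc" → no match — must start with "ca"
iii. "ccd" → no match — must start with "ca"
iv. "acacacacacaa" → no match — must start with "ca"
v. "cacacccaccc" → no match
vi. "cacacacaaab" → no match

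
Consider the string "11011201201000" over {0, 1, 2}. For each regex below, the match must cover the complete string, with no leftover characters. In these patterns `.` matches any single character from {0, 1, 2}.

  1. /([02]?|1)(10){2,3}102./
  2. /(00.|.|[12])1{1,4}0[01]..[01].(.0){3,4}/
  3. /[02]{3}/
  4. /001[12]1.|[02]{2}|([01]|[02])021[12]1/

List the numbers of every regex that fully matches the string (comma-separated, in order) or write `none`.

2

1 → no match
2 → match
3 → no match
4 → no match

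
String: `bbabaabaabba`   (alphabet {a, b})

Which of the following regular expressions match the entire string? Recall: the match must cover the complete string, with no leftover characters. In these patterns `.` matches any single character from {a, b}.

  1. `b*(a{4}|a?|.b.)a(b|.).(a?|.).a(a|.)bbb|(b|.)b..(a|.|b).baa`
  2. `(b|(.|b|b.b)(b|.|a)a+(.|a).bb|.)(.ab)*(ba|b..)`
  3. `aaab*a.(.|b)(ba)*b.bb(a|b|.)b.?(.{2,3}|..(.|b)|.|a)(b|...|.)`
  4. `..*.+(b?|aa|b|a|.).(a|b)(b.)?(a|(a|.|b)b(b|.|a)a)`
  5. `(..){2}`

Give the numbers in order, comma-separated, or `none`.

2, 4

1 → no match
2 → match
3 → no match — must start with `aaa`
4 → match
5 → no match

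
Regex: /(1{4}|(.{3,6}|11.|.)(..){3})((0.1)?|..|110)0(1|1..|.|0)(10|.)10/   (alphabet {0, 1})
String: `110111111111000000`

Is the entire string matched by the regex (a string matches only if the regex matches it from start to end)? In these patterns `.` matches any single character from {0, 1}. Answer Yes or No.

Every match must end with `10`, but `110111111111000000` does not.

No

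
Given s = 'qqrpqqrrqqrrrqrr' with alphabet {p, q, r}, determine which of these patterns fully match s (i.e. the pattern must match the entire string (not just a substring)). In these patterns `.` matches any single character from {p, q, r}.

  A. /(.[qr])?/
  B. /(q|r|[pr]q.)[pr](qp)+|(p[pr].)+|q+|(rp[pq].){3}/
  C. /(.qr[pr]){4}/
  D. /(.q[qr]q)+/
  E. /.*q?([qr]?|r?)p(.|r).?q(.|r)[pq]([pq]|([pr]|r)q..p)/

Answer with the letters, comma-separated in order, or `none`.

C

A → no match
B → no match
C → match
D → no match — must end with 'q'
E → no match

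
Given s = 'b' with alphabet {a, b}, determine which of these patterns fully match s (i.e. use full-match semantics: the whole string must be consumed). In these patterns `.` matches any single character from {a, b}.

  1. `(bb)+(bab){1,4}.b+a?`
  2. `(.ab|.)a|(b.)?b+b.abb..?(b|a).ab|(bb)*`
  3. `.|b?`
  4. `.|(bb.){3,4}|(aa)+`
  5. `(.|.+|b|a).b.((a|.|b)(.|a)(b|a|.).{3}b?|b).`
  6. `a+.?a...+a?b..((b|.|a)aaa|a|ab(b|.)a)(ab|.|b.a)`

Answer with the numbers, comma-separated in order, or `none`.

3, 4

1 → no match — must start with 'bb'
2 → no match
3 → match
4 → match
5 → no match
6 → no match — must start with 'a'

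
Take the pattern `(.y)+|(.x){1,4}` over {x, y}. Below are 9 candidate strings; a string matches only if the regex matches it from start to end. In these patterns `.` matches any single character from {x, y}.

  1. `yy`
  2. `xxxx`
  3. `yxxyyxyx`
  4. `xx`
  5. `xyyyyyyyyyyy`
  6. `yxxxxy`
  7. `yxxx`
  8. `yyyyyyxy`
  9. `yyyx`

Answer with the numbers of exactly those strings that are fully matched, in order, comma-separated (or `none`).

1, 2, 4, 5, 7, 8

1 → match
2 → match
3 → no match
4 → match
5 → match
6 → no match
7 → match
8 → match
9 → no match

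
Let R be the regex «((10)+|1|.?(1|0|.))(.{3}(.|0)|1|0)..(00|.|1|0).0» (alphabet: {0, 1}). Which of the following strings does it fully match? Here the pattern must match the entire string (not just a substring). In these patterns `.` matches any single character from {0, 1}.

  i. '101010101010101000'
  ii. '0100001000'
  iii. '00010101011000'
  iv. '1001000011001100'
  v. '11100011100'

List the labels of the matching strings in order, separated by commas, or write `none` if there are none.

i → match
ii → match
iii → no match
iv → no match
v → match

i, ii, v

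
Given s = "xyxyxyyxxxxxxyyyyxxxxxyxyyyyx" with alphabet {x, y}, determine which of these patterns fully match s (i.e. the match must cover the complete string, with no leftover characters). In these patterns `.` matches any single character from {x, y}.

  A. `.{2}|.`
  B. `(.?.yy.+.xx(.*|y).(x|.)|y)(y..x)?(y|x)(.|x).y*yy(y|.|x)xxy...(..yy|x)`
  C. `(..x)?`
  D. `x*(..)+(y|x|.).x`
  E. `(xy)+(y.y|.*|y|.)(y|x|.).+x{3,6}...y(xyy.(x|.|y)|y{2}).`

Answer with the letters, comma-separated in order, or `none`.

D, E

A → no match
B → no match
C → no match
D → match
E → match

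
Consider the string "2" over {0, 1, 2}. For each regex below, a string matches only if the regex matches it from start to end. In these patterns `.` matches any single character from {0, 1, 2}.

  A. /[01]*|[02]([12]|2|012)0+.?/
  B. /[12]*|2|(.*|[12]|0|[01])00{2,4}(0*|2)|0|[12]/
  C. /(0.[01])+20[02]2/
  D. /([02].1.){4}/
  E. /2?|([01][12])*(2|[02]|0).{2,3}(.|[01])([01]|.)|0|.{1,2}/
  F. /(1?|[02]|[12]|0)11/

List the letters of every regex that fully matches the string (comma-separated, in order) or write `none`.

B, E

A → no match
B → match
C → no match — must start with "0"
D → no match
E → match
F → no match — must end with "11"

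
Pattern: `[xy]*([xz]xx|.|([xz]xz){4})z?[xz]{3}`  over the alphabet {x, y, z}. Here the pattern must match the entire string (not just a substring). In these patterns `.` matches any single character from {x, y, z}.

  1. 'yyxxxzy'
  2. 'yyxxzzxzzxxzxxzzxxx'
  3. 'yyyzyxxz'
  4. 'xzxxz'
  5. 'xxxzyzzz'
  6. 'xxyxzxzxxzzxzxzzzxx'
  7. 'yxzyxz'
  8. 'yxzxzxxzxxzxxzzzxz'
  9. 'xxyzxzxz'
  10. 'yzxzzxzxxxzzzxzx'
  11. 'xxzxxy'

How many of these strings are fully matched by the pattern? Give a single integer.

1 → no match
2 → no match
3 → no match
4 → match
5 → no match
6 → no match
7 → no match
8 → match
9 → no match
10 → no match
11 → no match
Total matched: 2

2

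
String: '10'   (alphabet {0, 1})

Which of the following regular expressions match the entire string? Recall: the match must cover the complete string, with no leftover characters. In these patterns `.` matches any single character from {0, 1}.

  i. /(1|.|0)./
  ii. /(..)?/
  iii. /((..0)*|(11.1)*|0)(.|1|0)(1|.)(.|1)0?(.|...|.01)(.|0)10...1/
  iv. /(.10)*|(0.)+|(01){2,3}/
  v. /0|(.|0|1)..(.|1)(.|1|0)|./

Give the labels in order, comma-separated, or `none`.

i, ii

i → match
ii → match
iii → no match — must end with '1'
iv → no match
v → no match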